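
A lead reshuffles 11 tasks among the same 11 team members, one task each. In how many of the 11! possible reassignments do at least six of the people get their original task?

23684

Sum C(11,i)·!(11-i) for i = 6..11:
  i=6: C(11,6)·!5 = 462·44 = 20328
  i=7: C(11,7)·!4 = 330·9 = 2970
  i=8: C(11,8)·!3 = 165·2 = 330
  i=9: C(11,9)·!2 = 55·1 = 55
  i=10: C(11,10)·!1 = 11·0 = 0
  i=11: C(11,11)·!0 = 1·1 = 1
Total = 23684.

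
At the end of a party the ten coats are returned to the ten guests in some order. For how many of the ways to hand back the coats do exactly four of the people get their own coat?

55650

Choose which 4 of the 10 are fixed: C(10,4) = 210.
The other 6 form a derangement: !6 = 265.
Total: 210 × 265 = 55650.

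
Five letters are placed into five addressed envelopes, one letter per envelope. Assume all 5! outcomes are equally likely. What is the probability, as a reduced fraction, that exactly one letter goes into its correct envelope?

3/8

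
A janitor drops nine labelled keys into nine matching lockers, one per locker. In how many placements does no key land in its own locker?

Recurrence: !9 = 9·!8 + (-1)^9.
!9 = 9·14833 - 1 = 133496

133496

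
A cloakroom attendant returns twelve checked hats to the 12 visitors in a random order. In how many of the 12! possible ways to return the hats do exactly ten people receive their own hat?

Choose which 10 of the 12 are fixed: C(12,10) = 66.
The other 2 form a derangement: !2 = 1.
Total: 66 × 1 = 66.

66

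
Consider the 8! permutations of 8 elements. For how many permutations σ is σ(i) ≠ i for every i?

By inclusion-exclusion, !8 = Σ (-1)^k · 8!/k! for k=0..8
= 8! - 8!/1! + 8!/2! - 8!/3! + 8!/4! - 8!/5! + 8!/6! - 8!/7! + 8!/8!
= 40320 - 40320 + 20160 - 6720 + 1680 - 336 + 56 - 8 + 1
= 14833

14833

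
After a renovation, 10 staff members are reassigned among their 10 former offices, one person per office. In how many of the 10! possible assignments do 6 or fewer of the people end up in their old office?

3628514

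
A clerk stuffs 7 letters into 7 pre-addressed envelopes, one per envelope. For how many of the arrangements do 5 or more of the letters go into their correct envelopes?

Sum C(7,i)·!(7-i) for i = 5..7:
  i=5: C(7,5)·!2 = 21·1 = 21
  i=6: C(7,6)·!1 = 7·0 = 0
  i=7: C(7,7)·!0 = 1·1 = 1
Total = 22.

22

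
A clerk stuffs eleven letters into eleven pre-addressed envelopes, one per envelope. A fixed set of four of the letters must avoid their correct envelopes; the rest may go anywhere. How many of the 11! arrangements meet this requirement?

Let A_j be the event that the j-th constrained one is fixed. By inclusion-exclusion over the 4 events:
Σ_{j=0}^{4} (-1)^j C(4,j)(11-j)!
= C(4,0)·11! - C(4,1)·10! + C(4,2)·9! - C(4,3)·8! + C(4,4)·7!
= 39916800 - 14515200 + 2177280 - 161280 + 5040
= 27422640

27422640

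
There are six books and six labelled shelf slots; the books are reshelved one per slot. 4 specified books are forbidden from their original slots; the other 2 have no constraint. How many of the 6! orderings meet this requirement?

362

Let A_j be the event that the j-th constrained one is fixed. By inclusion-exclusion over the 4 events:
Σ_{j=0}^{4} (-1)^j C(4,j)(6-j)!
= C(4,0)·6! - C(4,1)·5! + C(4,2)·4! - C(4,3)·3! + C(4,4)·2!
= 720 - 480 + 144 - 24 + 2
= 362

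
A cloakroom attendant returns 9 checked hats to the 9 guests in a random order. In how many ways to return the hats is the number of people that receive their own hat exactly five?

1134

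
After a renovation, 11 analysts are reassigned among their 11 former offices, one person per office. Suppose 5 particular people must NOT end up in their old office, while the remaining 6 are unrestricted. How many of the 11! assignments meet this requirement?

25022880

Let A_j be the event that the j-th constrained one is fixed. By inclusion-exclusion over the 5 events:
Σ_{j=0}^{5} (-1)^j C(5,j)(11-j)!
= C(5,0)·11! - C(5,1)·10! + C(5,2)·9! - C(5,3)·8! + C(5,4)·7! - C(5,5)·6!
= 39916800 - 18144000 + 3628800 - 403200 + 25200 - 720
= 25022880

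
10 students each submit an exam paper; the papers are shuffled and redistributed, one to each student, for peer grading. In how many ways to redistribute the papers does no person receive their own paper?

1334961

The number of derangements of 10 is !10 = Σ_{k=0}^{10} (-1)^k·10!/k!
= 10! - 10!/1! + 10!/2! - 10!/3! + 10!/4! - 10!/5! + 10!/6! - 10!/7! + 10!/8! - 10!/9! + 10!/10!
= 3628800 - 3628800 + 1814400 - 604800 + 151200 - 30240 + 5040 - 720 + 90 - 10 + 1
= 1334961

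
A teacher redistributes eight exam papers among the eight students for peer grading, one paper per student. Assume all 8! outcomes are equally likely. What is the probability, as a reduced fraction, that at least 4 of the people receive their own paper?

257/13440

Favorable outcomes: Σ_{i≥4} C(8,i)·!(8-i) = 70·9 + 56·2 + 28·1 + 8·0 + 1·1 = 771.
Total outcomes: 8! = 40320.
Probability = 771/40320 = 257/13440.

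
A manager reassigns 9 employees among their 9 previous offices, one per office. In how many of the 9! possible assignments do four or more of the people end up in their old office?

6883

# with exactly i fixed is C(9,i)·!(9-i); sum over i=4..9:
  i=4: C(9,4)·!5 = 126·44 = 5544
  i=5: C(9,5)·!4 = 126·9 = 1134
  i=6: C(9,6)·!3 = 84·2 = 168
  i=7: C(9,7)·!2 = 36·1 = 36
  i=8: C(9,8)·!1 = 9·0 = 0
  i=9: C(9,9)·!0 = 1·1 = 1
Total = 6883.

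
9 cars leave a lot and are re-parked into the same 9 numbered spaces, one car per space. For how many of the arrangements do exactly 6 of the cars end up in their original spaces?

Pick the 6 fixed positions: C(9,6) = 84 ways.
The remaining 3 must be deranged: !3 = 2.
Total: 84 × 2 = 168.

168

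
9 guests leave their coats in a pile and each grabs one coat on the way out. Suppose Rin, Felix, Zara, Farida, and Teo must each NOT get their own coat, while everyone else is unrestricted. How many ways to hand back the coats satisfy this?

Inclusion-exclusion on the 5 forbidden self-matches:
Σ_{j=0}^{5} (-1)^j C(5,j)(9-j)!
= C(5,0)·9! - C(5,1)·8! + C(5,2)·7! - C(5,3)·6! + C(5,4)·5! - C(5,5)·4!
= 362880 - 201600 + 50400 - 7200 + 600 - 24
= 205056

205056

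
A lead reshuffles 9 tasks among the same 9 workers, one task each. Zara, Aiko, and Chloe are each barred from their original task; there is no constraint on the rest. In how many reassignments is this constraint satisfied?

256320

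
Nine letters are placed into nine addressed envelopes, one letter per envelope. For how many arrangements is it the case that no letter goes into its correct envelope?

Use !n = (n-1)(!(n-1) + !(n-2)).
!9 = 8·(14833 + 1854) = 8·16687 = 133496

133496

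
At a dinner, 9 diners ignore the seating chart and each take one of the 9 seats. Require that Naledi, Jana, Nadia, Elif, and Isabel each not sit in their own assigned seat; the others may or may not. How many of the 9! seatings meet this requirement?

205056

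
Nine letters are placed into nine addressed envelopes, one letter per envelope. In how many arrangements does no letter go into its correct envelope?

The number of derangements of 9 is !9 = Σ_{k=0}^{9} (-1)^k·9!/k!
= 9! - 9!/1! + 9!/2! - 9!/3! + 9!/4! - 9!/5! + 9!/6! - 9!/7! + 9!/8! - 9!/9!
= 362880 - 362880 + 181440 - 60480 + 15120 - 3024 + 504 - 72 + 9 - 1
= 133496

133496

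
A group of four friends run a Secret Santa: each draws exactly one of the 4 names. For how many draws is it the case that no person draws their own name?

9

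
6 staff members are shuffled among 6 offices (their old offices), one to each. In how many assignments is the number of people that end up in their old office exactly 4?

15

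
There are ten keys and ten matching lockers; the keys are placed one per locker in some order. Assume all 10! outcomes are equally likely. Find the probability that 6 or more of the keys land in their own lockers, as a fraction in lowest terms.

17/28350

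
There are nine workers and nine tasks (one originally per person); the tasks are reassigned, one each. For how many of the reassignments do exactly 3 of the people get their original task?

22260

Choose which 3 of the 9 are fixed: C(9,3) = 84.
The remaining 6 must be deranged: !6 = 265.
Total: 84 × 265 = 22260.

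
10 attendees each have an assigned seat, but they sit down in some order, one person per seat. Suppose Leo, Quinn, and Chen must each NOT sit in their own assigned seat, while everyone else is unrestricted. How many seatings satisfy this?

Inclusion-exclusion on the 3 forbidden self-matches:
Σ_{j=0}^{3} (-1)^j C(3,j)(10-j)!
= C(3,0)·10! - C(3,1)·9! + C(3,2)·8! - C(3,3)·7!
= 3628800 - 1088640 + 120960 - 5040
= 2656080

2656080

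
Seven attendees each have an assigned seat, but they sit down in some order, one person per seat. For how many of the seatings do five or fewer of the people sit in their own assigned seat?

5039

# with exactly i fixed is C(7,i)·!(7-i); sum over i=0..5:
  i=0: C(7,0)·!7 = 1·1854 = 1854
  i=1: C(7,1)·!6 = 7·265 = 1855
  i=2: C(7,2)·!5 = 21·44 = 924
  i=3: C(7,3)·!4 = 35·9 = 315
  i=4: C(7,4)·!3 = 35·2 = 70
  i=5: C(7,5)·!2 = 21·1 = 21
Total = 5039.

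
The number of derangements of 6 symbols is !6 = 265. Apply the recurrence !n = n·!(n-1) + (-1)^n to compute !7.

1854

!7 = 7·265 - 1 = 1854.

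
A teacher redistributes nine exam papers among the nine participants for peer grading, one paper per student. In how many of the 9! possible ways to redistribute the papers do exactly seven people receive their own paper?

Choose which 7 of the 9 are fixed: C(9,7) = 36.
The remaining 2 must be deranged: !2 = 1.
Total: 36 × 1 = 36.

36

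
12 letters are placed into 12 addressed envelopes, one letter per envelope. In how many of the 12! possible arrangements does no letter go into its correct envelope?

176214841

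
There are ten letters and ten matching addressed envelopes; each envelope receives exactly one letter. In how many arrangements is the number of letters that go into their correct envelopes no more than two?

3337406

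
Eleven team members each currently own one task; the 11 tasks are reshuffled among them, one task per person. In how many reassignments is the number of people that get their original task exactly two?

7342280

Choose which 2 of the 11 are fixed: C(11,2) = 55.
The other 9 form a derangement: !9 = 133496.
Total: 55 × 133496 = 7342280.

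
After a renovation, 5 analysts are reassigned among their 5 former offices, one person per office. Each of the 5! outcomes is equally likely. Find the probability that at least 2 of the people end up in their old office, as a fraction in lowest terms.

Favorable outcomes: Σ_{i≥2} C(5,i)·!(5-i) = 10·2 + 10·1 + 5·0 + 1·1 = 31.
Total outcomes: 5! = 120.
Probability = 31/120 = 31/120.

31/120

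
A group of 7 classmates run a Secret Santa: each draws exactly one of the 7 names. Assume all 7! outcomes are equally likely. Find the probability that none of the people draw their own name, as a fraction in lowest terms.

103/280

Favorable outcomes: !7 = 1854.
Total outcomes: 7! = 5040.
Probability = 1854/5040 = 103/280.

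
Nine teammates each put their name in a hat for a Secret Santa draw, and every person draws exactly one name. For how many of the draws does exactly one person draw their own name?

133497

Choose which one of the 9 is fixed: C(9,1) = 9.
The remaining 8 must be deranged: !8 = 14833.
Total: 9 × 14833 = 133497.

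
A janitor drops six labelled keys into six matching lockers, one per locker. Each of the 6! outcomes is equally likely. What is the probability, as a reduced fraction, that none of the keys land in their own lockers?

53/144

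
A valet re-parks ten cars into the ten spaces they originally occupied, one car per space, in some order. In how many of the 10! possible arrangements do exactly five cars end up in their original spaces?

11088

Choose which 5 of the 10 are fixed: C(10,5) = 252.
The other 5 form a derangement: !5 = 44.
Total: 252 × 44 = 11088.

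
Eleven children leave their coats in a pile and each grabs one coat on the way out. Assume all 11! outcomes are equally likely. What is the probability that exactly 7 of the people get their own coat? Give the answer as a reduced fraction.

Favorable outcomes: C(11,7)·!4 = 330·9 = 2970.
Total outcomes: 11! = 39916800.
Probability = 2970/39916800 = 1/13440.

1/13440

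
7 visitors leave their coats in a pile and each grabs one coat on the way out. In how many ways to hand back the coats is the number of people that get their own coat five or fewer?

5039

# with exactly i fixed is C(7,i)·!(7-i); sum over i=0..5:
  i=0: C(7,0)·!7 = 1·1854 = 1854
  i=1: C(7,1)·!6 = 7·265 = 1855
  i=2: C(7,2)·!5 = 21·44 = 924
  i=3: C(7,3)·!4 = 35·9 = 315
  i=4: C(7,4)·!3 = 35·2 = 70
  i=5: C(7,5)·!2 = 21·1 = 21
Total = 5039.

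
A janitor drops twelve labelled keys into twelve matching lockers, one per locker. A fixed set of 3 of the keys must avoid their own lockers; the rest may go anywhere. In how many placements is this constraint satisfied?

369774720

Let A_j be the event that the j-th constrained one is fixed. By inclusion-exclusion over the 3 events:
Σ_{j=0}^{3} (-1)^j C(3,j)(12-j)!
= C(3,0)·12! - C(3,1)·11! + C(3,2)·10! - C(3,3)·9!
= 479001600 - 119750400 + 10886400 - 362880
= 369774720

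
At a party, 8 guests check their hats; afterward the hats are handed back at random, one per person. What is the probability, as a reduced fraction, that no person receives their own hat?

Favorable outcomes: !8 = 14833.
Total outcomes: 8! = 40320.
Probability = 14833/40320 = 2119/5760.

2119/5760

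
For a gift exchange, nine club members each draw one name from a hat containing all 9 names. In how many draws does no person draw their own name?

133496

!9 is the nearest integer to 9!/e.
9! = 362880, and 362880/e ≈ 133496.09, so !9 = 133496.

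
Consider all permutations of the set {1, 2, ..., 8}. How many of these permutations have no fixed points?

Recurrence: !8 = 7·(!7 + !6).
!8 = 7·(1854 + 265) = 7·2119 = 14833

14833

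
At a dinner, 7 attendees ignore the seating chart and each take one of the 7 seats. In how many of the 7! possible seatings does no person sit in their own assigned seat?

Recurrence: !7 = 6·(!6 + !5).
!7 = 6·(265 + 44) = 6·309 = 1854

1854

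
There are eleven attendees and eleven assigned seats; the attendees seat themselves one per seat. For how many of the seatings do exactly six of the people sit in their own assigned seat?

Choose which 6 of the 11 are fixed: C(11,6) = 462.
The remaining 5 must be deranged: !5 = 44.
Total: 462 × 44 = 20328.

20328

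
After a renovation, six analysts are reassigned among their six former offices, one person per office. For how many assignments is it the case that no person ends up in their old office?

!6 = 6! · Σ_{k=0}^{6} (-1)^k/k!
= 6! - 6!/1! + 6!/2! - 6!/3! + 6!/4! - 6!/5! + 6!/6!
= 720 - 720 + 360 - 120 + 30 - 6 + 1
= 265

265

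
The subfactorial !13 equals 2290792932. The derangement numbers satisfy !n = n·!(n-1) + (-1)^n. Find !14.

32071101049

!14 = 14·2290792932 + 1 = 32071101049.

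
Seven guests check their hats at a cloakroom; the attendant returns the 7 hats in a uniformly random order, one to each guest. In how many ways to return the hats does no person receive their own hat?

!7 is the nearest integer to 7!/e.
7! = 5040, and 5040/e ≈ 1854.11, so !7 = 1854.

1854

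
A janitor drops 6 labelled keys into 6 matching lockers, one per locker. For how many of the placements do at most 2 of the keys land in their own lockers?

Sum C(6,i)·!(6-i) for i = 0..2:
  i=0: C(6,0)·!6 = 1·265 = 265
  i=1: C(6,1)·!5 = 6·44 = 264
  i=2: C(6,2)·!4 = 15·9 = 135
Total = 664.

664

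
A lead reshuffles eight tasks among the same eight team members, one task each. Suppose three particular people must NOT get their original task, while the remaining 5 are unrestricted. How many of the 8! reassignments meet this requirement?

27240

Let A_j be the event that the j-th constrained one is fixed. By inclusion-exclusion over the 3 events:
Σ_{j=0}^{3} (-1)^j C(3,j)(8-j)!
= C(3,0)·8! - C(3,1)·7! + C(3,2)·6! - C(3,3)·5!
= 40320 - 15120 + 2160 - 120
= 27240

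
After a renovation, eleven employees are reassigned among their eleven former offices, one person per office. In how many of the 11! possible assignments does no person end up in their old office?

Recurrence: !11 = 11·!10 + (-1)^11.
!11 = 11·1334961 - 1 = 14684570

14684570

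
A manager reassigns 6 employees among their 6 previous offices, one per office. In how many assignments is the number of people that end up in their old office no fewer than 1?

455

Sum C(6,i)·!(6-i) for i = 1..6:
  i=1: C(6,1)·!5 = 6·44 = 264
  i=2: C(6,2)·!4 = 15·9 = 135
  i=3: C(6,3)·!3 = 20·2 = 40
  i=4: C(6,4)·!2 = 15·1 = 15
  i=5: C(6,5)·!1 = 6·0 = 0
  i=6: C(6,6)·!0 = 1·1 = 1
Total = 455.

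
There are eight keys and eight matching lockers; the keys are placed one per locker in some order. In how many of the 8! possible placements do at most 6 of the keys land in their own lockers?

40319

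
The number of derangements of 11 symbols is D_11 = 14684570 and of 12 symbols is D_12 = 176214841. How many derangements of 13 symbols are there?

D_13 = (13-1)·(D_12 + D_11) = 12·(176214841 + 14684570) = 12·190899411 = 2290792932.

2290792932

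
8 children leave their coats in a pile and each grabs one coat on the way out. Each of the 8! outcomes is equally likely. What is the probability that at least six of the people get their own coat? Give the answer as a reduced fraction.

Favorable outcomes: Σ_{i≥6} C(8,i)·!(8-i) = 28·1 + 8·0 + 1·1 = 29.
Total outcomes: 8! = 40320.
Probability = 29/40320 = 29/40320.

29/40320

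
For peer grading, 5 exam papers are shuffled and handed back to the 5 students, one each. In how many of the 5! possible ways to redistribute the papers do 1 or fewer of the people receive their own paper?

# with exactly i fixed is C(5,i)·!(5-i); sum over i=0..1:
  i=0: C(5,0)·!5 = 1·44 = 44
  i=1: C(5,1)·!4 = 5·9 = 45
Total = 89.

89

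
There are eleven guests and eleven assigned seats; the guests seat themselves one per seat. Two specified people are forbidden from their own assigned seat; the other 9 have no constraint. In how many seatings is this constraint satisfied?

Let A_j be the event that the j-th constrained one is fixed. By inclusion-exclusion over the 2 events:
Σ_{j=0}^{2} (-1)^j C(2,j)(11-j)!
= C(2,0)·11! - C(2,1)·10! + C(2,2)·9!
= 39916800 - 7257600 + 362880
= 33022080

33022080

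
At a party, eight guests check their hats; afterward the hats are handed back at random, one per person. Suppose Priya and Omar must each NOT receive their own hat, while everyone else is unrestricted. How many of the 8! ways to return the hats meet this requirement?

30960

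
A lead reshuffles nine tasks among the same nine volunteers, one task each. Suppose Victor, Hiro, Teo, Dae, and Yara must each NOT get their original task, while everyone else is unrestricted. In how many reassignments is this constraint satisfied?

Let A_j be the event that the j-th constrained one is fixed. By inclusion-exclusion over the 5 events:
Σ_{j=0}^{5} (-1)^j C(5,j)(9-j)!
= C(5,0)·9! - C(5,1)·8! + C(5,2)·7! - C(5,3)·6! + C(5,4)·5! - C(5,5)·4!
= 362880 - 201600 + 50400 - 7200 + 600 - 24
= 205056

205056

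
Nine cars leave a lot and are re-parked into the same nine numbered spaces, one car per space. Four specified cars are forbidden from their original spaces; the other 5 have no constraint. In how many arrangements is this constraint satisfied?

229080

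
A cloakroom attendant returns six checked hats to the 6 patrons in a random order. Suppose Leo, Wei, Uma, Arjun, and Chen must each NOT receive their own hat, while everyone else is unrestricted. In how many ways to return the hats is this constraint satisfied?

309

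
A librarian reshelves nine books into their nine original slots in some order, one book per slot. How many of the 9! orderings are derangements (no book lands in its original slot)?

133496

Use !n = n·!(n-1) + (-1)^n.
!9 = 9·14833 - 1 = 133496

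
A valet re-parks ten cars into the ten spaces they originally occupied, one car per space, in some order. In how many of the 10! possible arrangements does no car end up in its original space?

Use !n = n·!(n-1) + (-1)^n.
!10 = 10·133496 + 1 = 1334961

1334961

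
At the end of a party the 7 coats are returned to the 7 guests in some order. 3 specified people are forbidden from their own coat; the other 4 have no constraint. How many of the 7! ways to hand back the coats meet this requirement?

3216

Inclusion-exclusion on the 3 forbidden self-matches:
Σ_{j=0}^{3} (-1)^j C(3,j)(7-j)!
= C(3,0)·7! - C(3,1)·6! + C(3,2)·5! - C(3,3)·4!
= 5040 - 2160 + 360 - 24
= 3216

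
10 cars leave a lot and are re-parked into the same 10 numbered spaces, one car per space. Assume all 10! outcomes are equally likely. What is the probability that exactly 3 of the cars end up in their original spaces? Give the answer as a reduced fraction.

103/1680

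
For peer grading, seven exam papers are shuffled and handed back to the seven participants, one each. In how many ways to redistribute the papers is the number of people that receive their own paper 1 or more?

3186

# with exactly i fixed is C(7,i)·!(7-i); sum over i=1..7:
  i=1: C(7,1)·!6 = 7·265 = 1855
  i=2: C(7,2)·!5 = 21·44 = 924
  i=3: C(7,3)·!4 = 35·9 = 315
  i=4: C(7,4)·!3 = 35·2 = 70
  i=5: C(7,5)·!2 = 21·1 = 21
  i=6: C(7,6)·!1 = 7·0 = 0
  i=7: C(7,7)·!0 = 1·1 = 1
Total = 3186.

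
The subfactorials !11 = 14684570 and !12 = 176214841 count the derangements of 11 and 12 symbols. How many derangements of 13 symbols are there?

2290792932

!13 = (13-1)·(!12 + !11) = 12·(176214841 + 14684570) = 12·190899411 = 2290792932.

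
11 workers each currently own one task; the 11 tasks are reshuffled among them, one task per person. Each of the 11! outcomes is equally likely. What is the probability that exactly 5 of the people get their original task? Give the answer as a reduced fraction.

Favorable outcomes: C(11,5)·!6 = 462·265 = 122430.
Total outcomes: 11! = 39916800.
Probability = 122430/39916800 = 53/17280.

53/17280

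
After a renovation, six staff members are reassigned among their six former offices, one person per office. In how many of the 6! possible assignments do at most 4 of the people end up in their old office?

719

Sum C(6,i)·!(6-i) for i = 0..4:
  i=0: C(6,0)·!6 = 1·265 = 265
  i=1: C(6,1)·!5 = 6·44 = 264
  i=2: C(6,2)·!4 = 15·9 = 135
  i=3: C(6,3)·!3 = 20·2 = 40
  i=4: C(6,4)·!2 = 15·1 = 15
Total = 719.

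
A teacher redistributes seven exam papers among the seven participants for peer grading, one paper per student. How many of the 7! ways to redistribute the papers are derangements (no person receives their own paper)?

!7 = 7! · Σ_{k=0}^{7} (-1)^k/k!
= 7! - 7!/1! + 7!/2! - 7!/3! + 7!/4! - 7!/5! + 7!/6! - 7!/7!
= 5040 - 5040 + 2520 - 840 + 210 - 42 + 7 - 1
= 1854

1854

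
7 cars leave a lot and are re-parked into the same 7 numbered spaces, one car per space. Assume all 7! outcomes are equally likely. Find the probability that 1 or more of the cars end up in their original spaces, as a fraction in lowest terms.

177/280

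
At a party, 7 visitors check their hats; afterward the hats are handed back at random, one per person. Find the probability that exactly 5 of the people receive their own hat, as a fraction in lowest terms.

Favorable outcomes: C(7,5)·!2 = 21·1 = 21.
Total outcomes: 7! = 5040.
Probability = 21/5040 = 1/240.

1/240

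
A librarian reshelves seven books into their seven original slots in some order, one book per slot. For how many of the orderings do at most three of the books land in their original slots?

# with exactly i fixed is C(7,i)·!(7-i); sum over i=0..3:
  i=0: C(7,0)·!7 = 1·1854 = 1854
  i=1: C(7,1)·!6 = 7·265 = 1855
  i=2: C(7,2)·!5 = 21·44 = 924
  i=3: C(7,3)·!4 = 35·9 = 315
Total = 4948.

4948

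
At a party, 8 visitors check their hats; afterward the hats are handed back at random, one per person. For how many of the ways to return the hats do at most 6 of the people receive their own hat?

40319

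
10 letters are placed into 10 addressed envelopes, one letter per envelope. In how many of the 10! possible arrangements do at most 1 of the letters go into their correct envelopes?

Sum C(10,i)·!(10-i) for i = 0..1:
  i=0: C(10,0)·!10 = 1·1334961 = 1334961
  i=1: C(10,1)·!9 = 10·133496 = 1334960
Total = 2669921.

2669921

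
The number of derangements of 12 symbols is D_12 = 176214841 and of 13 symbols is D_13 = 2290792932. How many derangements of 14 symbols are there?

D_14 = (14-1)·(D_13 + D_12) = 13·(2290792932 + 176214841) = 13·2467007773 = 32071101049.

32071101049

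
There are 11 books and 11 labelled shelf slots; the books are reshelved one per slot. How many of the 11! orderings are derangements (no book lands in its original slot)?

!11 is the nearest integer to 11!/e.
11! = 39916800, and 39916800/e ≈ 14684570.08, so !11 = 14684570.

14684570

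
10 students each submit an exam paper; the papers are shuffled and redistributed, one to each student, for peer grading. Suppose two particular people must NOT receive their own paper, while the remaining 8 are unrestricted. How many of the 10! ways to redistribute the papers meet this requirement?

Let A_j be the event that the j-th constrained one is fixed. By inclusion-exclusion over the 2 events:
Σ_{j=0}^{2} (-1)^j C(2,j)(10-j)!
= C(2,0)·10! - C(2,1)·9! + C(2,2)·8!
= 3628800 - 725760 + 40320
= 2943360

2943360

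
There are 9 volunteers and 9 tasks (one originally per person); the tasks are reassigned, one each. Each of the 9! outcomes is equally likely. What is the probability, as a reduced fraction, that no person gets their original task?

16687/45360

Favorable outcomes: !9 = 133496.
Total outcomes: 9! = 362880.
Probability = 133496/362880 = 16687/45360.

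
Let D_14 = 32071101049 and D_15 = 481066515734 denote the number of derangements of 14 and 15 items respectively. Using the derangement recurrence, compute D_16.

D_16 = (16-1)·(D_15 + D_14) = 15·(481066515734 + 32071101049) = 15·513137616783 = 7697064251745.

7697064251745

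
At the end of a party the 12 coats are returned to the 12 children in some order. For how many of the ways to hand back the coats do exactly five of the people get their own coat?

Pick the 5 fixed positions: C(12,5) = 792 ways.
The other 7 form a derangement: !7 = 1854.
Total: 792 × 1854 = 1468368.

1468368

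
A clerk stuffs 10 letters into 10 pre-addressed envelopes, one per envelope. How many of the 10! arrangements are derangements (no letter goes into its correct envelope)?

1334961

The number of derangements of 10 is !10 = Σ_{k=0}^{10} (-1)^k·10!/k!
= 10! - 10!/1! + 10!/2! - 10!/3! + 10!/4! - 10!/5! + 10!/6! - 10!/7! + 10!/8! - 10!/9! + 10!/10!
= 3628800 - 3628800 + 1814400 - 604800 + 151200 - 30240 + 5040 - 720 + 90 - 10 + 1
= 1334961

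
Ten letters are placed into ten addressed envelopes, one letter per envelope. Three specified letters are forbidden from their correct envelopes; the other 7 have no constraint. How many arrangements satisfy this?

2656080

Inclusion-exclusion on the 3 forbidden self-matches:
Σ_{j=0}^{3} (-1)^j C(3,j)(10-j)!
= C(3,0)·10! - C(3,1)·9! + C(3,2)·8! - C(3,3)·7!
= 3628800 - 1088640 + 120960 - 5040
= 2656080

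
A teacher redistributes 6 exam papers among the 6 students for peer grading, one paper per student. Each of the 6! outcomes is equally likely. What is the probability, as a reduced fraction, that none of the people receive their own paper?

53/144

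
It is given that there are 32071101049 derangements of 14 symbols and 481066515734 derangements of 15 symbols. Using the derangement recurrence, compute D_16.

7697064251745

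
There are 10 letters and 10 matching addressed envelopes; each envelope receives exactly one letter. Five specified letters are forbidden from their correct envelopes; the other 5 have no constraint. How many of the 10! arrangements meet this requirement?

Let A_j be the event that the j-th constrained one is fixed. By inclusion-exclusion over the 5 events:
Σ_{j=0}^{5} (-1)^j C(5,j)(10-j)!
= C(5,0)·10! - C(5,1)·9! + C(5,2)·8! - C(5,3)·7! + C(5,4)·6! - C(5,5)·5!
= 3628800 - 1814400 + 403200 - 50400 + 3600 - 120
= 2170680

2170680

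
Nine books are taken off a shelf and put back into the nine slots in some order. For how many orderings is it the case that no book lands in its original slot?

133496

The subfactorial !9 = [9!/e] (nearest integer).
9! = 362880, and 362880/e ≈ 133496.09, so !9 = 133496.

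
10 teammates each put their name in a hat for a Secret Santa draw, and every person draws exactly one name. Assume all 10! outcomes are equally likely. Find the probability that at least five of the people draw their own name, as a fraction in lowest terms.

829/226800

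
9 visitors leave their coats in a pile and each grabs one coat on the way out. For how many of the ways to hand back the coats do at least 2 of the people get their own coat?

95887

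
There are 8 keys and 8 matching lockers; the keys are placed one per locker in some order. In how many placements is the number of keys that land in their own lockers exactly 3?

2464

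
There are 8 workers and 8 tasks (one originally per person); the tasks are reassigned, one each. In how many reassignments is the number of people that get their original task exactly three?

Pick the 3 fixed positions: C(8,3) = 56 ways.
The other 5 form a derangement: !5 = 44.
Total: 56 × 44 = 2464.

2464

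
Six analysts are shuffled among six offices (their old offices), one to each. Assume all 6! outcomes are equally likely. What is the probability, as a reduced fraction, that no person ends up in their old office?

53/144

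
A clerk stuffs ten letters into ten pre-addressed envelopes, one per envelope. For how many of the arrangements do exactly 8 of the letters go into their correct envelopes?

45

Choose which 8 of the 10 are fixed: C(10,8) = 45.
The other 2 form a derangement: !2 = 1.
Total: 45 × 1 = 45.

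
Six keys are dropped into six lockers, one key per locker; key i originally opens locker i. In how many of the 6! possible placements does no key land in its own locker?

Use !n = (n-1)(!(n-1) + !(n-2)).
!6 = 5·(44 + 9) = 5·53 = 265

265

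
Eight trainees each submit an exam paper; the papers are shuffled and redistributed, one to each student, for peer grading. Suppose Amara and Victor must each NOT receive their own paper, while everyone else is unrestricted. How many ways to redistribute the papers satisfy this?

30960

Let A_j be the event that the j-th constrained one is fixed. By inclusion-exclusion over the 2 events:
Σ_{j=0}^{2} (-1)^j C(2,j)(8-j)!
= C(2,0)·8! - C(2,1)·7! + C(2,2)·6!
= 40320 - 10080 + 720
= 30960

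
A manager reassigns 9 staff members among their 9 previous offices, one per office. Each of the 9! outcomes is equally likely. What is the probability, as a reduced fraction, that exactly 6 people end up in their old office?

1/2160

Favorable outcomes: C(9,6)·!3 = 84·2 = 168.
Total outcomes: 9! = 362880.
Probability = 168/362880 = 1/2160.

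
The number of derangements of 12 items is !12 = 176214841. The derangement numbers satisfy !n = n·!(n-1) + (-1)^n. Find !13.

!13 = 13·176214841 - 1 = 2290792932.

2290792932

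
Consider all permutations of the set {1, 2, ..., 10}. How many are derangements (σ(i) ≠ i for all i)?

1334961

Use !n = (n-1)(!(n-1) + !(n-2)).
!10 = 9·(133496 + 14833) = 9·148329 = 1334961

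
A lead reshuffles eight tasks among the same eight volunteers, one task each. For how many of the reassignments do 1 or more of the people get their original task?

# with exactly i fixed is C(8,i)·!(8-i); sum over i=1..8:
  i=1: C(8,1)·!7 = 8·1854 = 14832
  i=2: C(8,2)·!6 = 28·265 = 7420
  i=3: C(8,3)·!5 = 56·44 = 2464
  i=4: C(8,4)·!4 = 70·9 = 630
  i=5: C(8,5)·!3 = 56·2 = 112
  i=6: C(8,6)·!2 = 28·1 = 28
  i=7: C(8,7)·!1 = 8·0 = 0
  i=8: C(8,8)·!0 = 1·1 = 1
Total = 25487.

25487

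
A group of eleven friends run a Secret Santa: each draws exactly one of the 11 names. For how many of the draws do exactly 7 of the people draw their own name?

2970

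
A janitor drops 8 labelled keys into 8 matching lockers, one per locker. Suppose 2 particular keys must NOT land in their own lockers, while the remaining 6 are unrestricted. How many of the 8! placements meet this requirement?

30960

Let A_j be the event that the j-th constrained one is fixed. By inclusion-exclusion over the 2 events:
Σ_{j=0}^{2} (-1)^j C(2,j)(8-j)!
= C(2,0)·8! - C(2,1)·7! + C(2,2)·6!
= 40320 - 10080 + 720
= 30960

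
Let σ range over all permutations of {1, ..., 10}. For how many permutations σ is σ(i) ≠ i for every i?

By inclusion-exclusion, !10 = Σ (-1)^k · 10!/k! for k=0..10
= 10! - 10!/1! + 10!/2! - 10!/3! + 10!/4! - 10!/5! + 10!/6! - 10!/7! + 10!/8! - 10!/9! + 10!/10!
= 3628800 - 3628800 + 1814400 - 604800 + 151200 - 30240 + 5040 - 720 + 90 - 10 + 1
= 1334961

1334961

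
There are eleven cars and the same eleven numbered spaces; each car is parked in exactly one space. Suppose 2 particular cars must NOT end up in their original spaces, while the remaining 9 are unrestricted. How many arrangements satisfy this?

Let A_j be the event that the j-th constrained one is fixed. By inclusion-exclusion over the 2 events:
Σ_{j=0}^{2} (-1)^j C(2,j)(11-j)!
= C(2,0)·11! - C(2,1)·10! + C(2,2)·9!
= 39916800 - 7257600 + 362880
= 33022080

33022080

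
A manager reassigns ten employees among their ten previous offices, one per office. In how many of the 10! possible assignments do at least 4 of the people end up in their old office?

68914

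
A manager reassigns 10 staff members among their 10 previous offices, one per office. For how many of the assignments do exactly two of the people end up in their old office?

Choose which 2 of the 10 are fixed: C(10,2) = 45.
The remaining 8 must be deranged: !8 = 14833.
Total: 45 × 14833 = 667485.

667485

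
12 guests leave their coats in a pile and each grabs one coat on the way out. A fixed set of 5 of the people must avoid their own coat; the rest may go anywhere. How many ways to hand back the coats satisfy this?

312273360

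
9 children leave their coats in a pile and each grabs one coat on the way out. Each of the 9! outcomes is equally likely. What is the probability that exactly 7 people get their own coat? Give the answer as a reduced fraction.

Favorable outcomes: C(9,7)·!2 = 36·1 = 36.
Total outcomes: 9! = 362880.
Probability = 36/362880 = 1/10080.

1/10080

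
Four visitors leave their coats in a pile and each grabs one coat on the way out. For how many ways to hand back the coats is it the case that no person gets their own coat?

9

Recurrence: !4 = 3·(!3 + !2).
!4 = 3·(2 + 1) = 3·3 = 9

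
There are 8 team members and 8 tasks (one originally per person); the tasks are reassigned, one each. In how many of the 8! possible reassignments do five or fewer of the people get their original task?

Sum C(8,i)·!(8-i) for i = 0..5:
  i=0: C(8,0)·!8 = 1·14833 = 14833
  i=1: C(8,1)·!7 = 8·1854 = 14832
  i=2: C(8,2)·!6 = 28·265 = 7420
  i=3: C(8,3)·!5 = 56·44 = 2464
  i=4: C(8,4)·!4 = 70·9 = 630
  i=5: C(8,5)·!3 = 56·2 = 112
Total = 40291.

40291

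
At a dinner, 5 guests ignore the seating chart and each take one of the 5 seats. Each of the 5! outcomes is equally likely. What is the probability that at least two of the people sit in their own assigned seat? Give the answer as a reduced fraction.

Favorable outcomes: Σ_{i≥2} C(5,i)·!(5-i) = 10·2 + 10·1 + 5·0 + 1·1 = 31.
Total outcomes: 5! = 120.
Probability = 31/120 = 31/120.

31/120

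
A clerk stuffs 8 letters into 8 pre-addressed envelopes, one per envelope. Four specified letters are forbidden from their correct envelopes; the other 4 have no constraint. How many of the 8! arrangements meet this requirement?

24024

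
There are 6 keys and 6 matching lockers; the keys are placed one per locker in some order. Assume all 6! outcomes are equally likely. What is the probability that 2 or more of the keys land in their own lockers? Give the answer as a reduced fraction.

Favorable outcomes: Σ_{i≥2} C(6,i)·!(6-i) = 15·9 + 20·2 + 15·1 + 6·0 + 1·1 = 191.
Total outcomes: 6! = 720.
Probability = 191/720 = 191/720.

191/720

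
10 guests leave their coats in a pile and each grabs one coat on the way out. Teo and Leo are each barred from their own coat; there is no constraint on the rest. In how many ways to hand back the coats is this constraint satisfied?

2943360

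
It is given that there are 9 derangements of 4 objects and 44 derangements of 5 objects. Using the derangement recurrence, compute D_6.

265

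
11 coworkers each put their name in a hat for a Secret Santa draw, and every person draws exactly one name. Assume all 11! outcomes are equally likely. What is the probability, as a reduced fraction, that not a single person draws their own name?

Favorable outcomes: !11 = 14684570.
Total outcomes: 11! = 39916800.
Probability = 14684570/39916800 = 1468457/3991680.

1468457/3991680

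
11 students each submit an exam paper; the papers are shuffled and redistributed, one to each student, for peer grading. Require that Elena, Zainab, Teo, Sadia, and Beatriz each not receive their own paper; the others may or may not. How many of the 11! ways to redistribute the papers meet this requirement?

Inclusion-exclusion on the 5 forbidden self-matches:
Σ_{j=0}^{5} (-1)^j C(5,j)(11-j)!
= C(5,0)·11! - C(5,1)·10! + C(5,2)·9! - C(5,3)·8! + C(5,4)·7! - C(5,5)·6!
= 39916800 - 18144000 + 3628800 - 403200 + 25200 - 720
= 25022880

25022880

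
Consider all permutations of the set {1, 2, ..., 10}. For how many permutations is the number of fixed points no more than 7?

# with exactly i fixed is C(10,i)·!(10-i); sum over i=0..7:
  i=0: C(10,0)·!10 = 1·1334961 = 1334961
  i=1: C(10,1)·!9 = 10·133496 = 1334960
  i=2: C(10,2)·!8 = 45·14833 = 667485
  i=3: C(10,3)·!7 = 120·1854 = 222480
  i=4: C(10,4)·!6 = 210·265 = 55650
  i=5: C(10,5)·!5 = 252·44 = 11088
  i=6: C(10,6)·!4 = 210·9 = 1890
  i=7: C(10,7)·!3 = 120·2 = 240
Total = 3628754.

3628754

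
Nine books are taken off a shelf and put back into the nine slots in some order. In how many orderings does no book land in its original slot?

133496

!9 is the nearest integer to 9!/e.
9! = 362880, and 362880/e ≈ 133496.09, so !9 = 133496.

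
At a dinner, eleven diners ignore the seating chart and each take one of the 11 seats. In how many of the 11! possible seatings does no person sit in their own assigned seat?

Use !n = (n-1)(!(n-1) + !(n-2)).
!11 = 10·(1334961 + 133496) = 10·1468457 = 14684570

14684570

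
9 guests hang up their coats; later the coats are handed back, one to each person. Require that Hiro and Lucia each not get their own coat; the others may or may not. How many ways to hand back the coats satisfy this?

287280

Inclusion-exclusion on the 2 forbidden self-matches:
Σ_{j=0}^{2} (-1)^j C(2,j)(9-j)!
= C(2,0)·9! - C(2,1)·8! + C(2,2)·7!
= 362880 - 80640 + 5040
= 287280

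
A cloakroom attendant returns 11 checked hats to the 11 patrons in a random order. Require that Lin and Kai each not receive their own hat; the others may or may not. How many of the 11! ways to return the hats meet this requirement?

33022080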